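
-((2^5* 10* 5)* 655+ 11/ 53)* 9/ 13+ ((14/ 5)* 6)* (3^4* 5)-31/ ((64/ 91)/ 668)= -8247923011/ 11024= -748178.79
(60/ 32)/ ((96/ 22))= 55/ 128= 0.43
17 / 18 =0.94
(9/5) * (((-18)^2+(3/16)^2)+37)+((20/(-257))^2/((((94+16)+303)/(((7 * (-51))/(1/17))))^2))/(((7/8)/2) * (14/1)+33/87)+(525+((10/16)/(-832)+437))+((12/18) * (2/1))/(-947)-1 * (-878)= 5445440218029244726907/2186869169851971072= 2490.06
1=1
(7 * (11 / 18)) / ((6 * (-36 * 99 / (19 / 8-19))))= 931 / 279936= 0.00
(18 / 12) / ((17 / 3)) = 9 / 34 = 0.26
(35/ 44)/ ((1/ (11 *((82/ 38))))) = 18.88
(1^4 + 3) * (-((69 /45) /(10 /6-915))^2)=-529 /46922500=-0.00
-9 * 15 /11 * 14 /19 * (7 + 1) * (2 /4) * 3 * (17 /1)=-385560 /209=-1844.78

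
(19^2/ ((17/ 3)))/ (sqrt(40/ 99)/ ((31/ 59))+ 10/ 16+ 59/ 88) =23492102436/ 61104137- 2091732192 * sqrt(110)/ 61104137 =25.43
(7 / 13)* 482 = 3374 / 13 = 259.54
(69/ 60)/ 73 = 23/ 1460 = 0.02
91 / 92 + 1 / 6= 319 / 276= 1.16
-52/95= -0.55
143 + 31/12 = 1747/12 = 145.58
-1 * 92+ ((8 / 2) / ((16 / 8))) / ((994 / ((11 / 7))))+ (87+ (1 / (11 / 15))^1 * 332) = 17134196 / 38269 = 447.73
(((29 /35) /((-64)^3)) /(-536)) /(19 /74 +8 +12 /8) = 1073 /1775333539840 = 0.00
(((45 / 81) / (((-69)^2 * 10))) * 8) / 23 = 4 / 985527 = 0.00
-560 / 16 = -35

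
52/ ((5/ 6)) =312/ 5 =62.40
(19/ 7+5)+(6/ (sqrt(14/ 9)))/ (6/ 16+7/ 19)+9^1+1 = 24.19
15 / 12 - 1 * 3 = -7 / 4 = -1.75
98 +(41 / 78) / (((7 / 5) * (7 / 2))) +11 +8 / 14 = 209596 / 1911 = 109.68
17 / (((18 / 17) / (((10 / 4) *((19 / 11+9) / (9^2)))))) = 5.32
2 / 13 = 0.15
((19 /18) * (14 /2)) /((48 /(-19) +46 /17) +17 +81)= 42959 /570816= 0.08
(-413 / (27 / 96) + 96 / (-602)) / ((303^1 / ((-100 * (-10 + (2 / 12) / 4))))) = -4826.68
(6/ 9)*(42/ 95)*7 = 196/ 95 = 2.06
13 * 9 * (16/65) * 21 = 3024/5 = 604.80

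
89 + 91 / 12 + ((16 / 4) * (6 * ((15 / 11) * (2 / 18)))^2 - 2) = 142135 / 1452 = 97.89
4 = 4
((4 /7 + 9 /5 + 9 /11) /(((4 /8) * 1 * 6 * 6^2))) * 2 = 614 /10395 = 0.06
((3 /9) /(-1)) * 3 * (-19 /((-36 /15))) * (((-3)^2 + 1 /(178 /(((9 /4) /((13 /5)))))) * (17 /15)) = -2991303 /37024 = -80.79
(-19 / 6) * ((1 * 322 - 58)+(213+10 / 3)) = -27379 / 18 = -1521.06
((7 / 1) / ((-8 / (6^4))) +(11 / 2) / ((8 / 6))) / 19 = -9039 / 152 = -59.47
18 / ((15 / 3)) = 18 / 5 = 3.60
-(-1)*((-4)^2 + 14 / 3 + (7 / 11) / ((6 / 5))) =1399 / 66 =21.20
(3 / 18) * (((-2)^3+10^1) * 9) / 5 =3 / 5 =0.60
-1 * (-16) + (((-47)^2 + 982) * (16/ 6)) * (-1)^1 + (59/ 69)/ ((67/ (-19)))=-39265801/ 4623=-8493.58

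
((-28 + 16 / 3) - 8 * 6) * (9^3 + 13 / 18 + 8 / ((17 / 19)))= -23959286 / 459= -52198.88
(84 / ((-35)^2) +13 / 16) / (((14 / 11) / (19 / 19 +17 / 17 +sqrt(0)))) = 27137 / 19600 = 1.38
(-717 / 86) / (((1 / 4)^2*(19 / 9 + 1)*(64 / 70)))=-32265 / 688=-46.90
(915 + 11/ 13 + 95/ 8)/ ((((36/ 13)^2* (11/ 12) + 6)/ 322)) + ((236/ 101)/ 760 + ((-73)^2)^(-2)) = 18341516894440950747/ 800004575351720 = 22926.76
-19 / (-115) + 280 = 32219 / 115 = 280.17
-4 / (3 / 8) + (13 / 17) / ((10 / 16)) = -2408 / 255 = -9.44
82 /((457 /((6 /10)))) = 246 /2285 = 0.11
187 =187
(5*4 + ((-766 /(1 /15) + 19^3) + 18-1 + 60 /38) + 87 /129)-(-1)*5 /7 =-26256114 /5719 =-4591.03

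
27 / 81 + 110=331 / 3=110.33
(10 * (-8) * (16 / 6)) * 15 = -3200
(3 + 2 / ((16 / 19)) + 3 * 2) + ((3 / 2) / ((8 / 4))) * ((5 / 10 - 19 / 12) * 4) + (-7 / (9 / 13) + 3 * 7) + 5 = 24.01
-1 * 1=-1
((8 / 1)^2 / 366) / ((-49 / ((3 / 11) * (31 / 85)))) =-992 / 2794715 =-0.00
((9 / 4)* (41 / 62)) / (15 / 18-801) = -1107 / 595324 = -0.00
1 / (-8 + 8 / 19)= -19 / 144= -0.13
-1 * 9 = -9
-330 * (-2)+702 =1362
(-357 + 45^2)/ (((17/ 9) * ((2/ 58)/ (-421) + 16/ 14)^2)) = 12182945847492/ 18017076425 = 676.19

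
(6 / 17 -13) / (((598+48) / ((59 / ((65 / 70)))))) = -1.24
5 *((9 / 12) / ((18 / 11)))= 55 / 24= 2.29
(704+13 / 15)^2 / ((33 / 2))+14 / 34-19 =3798456886 / 126225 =30092.75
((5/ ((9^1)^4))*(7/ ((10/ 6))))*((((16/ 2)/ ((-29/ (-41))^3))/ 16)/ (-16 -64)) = -482447/ 8534198880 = -0.00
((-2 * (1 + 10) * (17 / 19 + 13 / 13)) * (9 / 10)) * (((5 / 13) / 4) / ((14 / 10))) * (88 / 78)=-65340 / 22477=-2.91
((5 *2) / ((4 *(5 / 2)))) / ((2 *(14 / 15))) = 15 / 28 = 0.54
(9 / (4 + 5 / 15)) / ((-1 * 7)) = -27 / 91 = -0.30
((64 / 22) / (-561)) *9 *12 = -0.56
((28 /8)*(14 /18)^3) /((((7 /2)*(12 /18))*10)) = 343 /4860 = 0.07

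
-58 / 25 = -2.32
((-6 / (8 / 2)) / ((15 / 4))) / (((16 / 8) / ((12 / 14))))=-6 / 35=-0.17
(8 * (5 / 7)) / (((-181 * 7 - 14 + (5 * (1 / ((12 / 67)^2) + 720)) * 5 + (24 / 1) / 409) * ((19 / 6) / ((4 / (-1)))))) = -11308032 / 27413579753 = -0.00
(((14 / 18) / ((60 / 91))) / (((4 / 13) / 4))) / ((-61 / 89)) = -737009 / 32940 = -22.37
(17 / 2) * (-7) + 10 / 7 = -813 / 14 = -58.07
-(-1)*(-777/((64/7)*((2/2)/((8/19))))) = -5439/152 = -35.78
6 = 6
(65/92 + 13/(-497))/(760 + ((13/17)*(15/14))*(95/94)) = 24856091/27795693085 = 0.00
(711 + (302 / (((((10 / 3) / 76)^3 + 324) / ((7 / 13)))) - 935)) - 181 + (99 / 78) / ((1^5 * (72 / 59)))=-120848882226283 / 299532717744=-403.46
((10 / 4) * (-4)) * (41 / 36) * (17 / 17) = -205 / 18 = -11.39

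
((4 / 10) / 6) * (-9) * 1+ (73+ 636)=3542 / 5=708.40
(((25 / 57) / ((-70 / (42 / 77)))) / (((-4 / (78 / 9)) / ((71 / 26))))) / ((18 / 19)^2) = 0.02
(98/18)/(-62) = -49/558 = -0.09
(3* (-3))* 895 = -8055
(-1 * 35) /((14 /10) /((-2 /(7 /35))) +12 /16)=-3500 /61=-57.38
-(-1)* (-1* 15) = -15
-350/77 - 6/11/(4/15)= -145/22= -6.59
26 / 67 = 0.39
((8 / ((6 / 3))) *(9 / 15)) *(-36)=-432 / 5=-86.40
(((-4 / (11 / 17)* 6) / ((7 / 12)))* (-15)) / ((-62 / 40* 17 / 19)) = -1641600 / 2387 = -687.73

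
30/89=0.34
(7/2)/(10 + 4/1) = 1/4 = 0.25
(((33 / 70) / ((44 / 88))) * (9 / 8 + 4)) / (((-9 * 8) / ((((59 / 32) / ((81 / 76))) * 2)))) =-505571 / 2177280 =-0.23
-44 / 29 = -1.52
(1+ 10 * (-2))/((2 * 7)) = -19/14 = -1.36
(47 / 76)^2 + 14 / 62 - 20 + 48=28.61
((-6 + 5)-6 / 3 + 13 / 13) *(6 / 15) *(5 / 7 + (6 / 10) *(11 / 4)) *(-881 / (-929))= -291611 / 162575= -1.79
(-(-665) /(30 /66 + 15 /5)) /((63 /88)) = 268.89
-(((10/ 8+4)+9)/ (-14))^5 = 1.09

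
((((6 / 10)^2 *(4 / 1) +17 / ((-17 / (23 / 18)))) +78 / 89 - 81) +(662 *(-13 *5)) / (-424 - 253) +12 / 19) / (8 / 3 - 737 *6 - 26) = 0.00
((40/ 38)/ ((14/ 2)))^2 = 400/ 17689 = 0.02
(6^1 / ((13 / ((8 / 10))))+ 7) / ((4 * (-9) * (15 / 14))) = -3353 / 17550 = -0.19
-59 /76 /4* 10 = -295 /152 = -1.94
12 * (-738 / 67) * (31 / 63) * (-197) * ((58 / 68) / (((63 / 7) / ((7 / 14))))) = 14522446 / 23919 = 607.15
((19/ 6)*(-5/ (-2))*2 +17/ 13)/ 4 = 1337/ 312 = 4.29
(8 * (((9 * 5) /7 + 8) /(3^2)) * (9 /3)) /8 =101 /21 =4.81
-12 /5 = -2.40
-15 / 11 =-1.36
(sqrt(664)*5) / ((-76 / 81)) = -405*sqrt(166) / 38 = -137.32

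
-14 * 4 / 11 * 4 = -224 / 11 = -20.36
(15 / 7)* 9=135 / 7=19.29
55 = 55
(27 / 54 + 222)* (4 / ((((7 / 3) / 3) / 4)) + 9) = 92115 / 14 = 6579.64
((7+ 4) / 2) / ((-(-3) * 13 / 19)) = 209 / 78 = 2.68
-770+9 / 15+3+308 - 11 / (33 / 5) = -6901 / 15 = -460.07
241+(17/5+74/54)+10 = 34529/135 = 255.77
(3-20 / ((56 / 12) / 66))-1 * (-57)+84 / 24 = -3071 / 14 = -219.36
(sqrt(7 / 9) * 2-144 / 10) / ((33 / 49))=-1176 / 55+ 98 * sqrt(7) / 99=-18.76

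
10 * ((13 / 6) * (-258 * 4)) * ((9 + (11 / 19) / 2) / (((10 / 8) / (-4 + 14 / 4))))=1578616 / 19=83085.05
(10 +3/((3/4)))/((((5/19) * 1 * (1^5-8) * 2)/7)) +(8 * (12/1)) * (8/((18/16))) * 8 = 81521/15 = 5434.73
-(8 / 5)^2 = -64 / 25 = -2.56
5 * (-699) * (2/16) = -436.88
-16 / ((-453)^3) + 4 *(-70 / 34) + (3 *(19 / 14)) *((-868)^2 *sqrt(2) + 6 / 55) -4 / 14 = -4914127300531 / 608421085965 + 3067512 *sqrt(2) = 4338109.00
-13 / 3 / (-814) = 13 / 2442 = 0.01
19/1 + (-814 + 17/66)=-52453/66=-794.74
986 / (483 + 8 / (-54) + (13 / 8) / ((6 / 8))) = 53244 / 26191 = 2.03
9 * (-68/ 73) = -612/ 73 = -8.38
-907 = -907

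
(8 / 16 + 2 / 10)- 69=-683 / 10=-68.30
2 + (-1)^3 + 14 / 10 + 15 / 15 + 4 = 37 / 5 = 7.40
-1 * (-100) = 100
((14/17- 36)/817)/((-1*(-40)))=-299/277780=-0.00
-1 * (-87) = 87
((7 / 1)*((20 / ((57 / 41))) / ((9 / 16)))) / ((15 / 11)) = 202048 / 1539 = 131.29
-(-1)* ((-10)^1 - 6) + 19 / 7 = -93 / 7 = -13.29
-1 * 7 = -7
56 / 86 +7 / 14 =99 / 86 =1.15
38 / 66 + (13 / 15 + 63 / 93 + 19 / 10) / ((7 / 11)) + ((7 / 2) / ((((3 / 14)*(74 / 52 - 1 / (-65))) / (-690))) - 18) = -3184141393 / 405790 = -7846.77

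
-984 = -984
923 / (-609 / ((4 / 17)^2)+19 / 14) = -103376 / 1231855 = -0.08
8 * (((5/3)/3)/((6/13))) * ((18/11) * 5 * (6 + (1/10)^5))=7800013/16500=472.73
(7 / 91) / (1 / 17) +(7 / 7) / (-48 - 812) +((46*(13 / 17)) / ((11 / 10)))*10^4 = 668566731509 / 2090660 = 319787.40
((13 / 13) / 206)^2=1 / 42436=0.00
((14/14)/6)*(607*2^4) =1618.67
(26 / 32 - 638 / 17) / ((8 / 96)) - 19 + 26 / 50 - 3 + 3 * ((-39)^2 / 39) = -586641 / 1700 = -345.08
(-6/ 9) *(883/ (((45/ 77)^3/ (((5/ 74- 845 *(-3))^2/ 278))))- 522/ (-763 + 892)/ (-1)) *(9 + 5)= -170805519638268869459/ 178951559310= -954479079.68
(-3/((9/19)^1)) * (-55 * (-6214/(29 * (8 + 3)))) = -590330/87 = -6785.40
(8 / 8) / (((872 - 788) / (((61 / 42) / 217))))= 61 / 765576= 0.00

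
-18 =-18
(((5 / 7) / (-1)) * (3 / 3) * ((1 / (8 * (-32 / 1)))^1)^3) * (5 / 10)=5 / 234881024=0.00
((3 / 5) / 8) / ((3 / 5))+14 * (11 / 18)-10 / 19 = 11155 / 1368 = 8.15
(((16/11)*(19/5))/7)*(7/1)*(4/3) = 1216/165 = 7.37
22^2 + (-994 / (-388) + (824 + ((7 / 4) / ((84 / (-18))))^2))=8136841 / 6208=1310.70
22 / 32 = 11 / 16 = 0.69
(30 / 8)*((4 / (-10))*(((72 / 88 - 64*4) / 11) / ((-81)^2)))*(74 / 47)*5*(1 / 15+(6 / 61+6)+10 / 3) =300879523 / 758685609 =0.40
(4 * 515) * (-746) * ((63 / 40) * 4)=-9681588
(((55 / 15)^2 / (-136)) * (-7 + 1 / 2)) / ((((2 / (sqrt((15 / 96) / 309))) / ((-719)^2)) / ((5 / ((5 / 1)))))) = 813179653 * sqrt(3090) / 12102912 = 3734.87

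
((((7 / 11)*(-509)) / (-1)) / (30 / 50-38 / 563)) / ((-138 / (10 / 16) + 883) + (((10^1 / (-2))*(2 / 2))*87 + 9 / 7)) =2.66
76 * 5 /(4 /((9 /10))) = 85.50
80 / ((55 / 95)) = 1520 / 11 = 138.18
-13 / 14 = -0.93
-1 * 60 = -60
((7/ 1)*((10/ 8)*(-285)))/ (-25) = 399/ 4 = 99.75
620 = 620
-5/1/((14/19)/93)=-8835/14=-631.07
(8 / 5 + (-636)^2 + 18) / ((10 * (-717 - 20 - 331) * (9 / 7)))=-7079023 / 240300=-29.46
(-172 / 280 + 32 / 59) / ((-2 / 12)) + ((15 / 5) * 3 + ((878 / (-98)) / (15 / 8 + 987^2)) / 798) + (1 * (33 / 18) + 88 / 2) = 4968151139670847 / 89897189748030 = 55.26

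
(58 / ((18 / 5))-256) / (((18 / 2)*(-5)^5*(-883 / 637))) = -1375283 / 223509375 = -0.01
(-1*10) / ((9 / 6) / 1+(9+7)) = -4 / 7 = -0.57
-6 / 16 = -3 / 8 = -0.38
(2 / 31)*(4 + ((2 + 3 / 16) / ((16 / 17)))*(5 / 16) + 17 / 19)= 437453 / 1206272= 0.36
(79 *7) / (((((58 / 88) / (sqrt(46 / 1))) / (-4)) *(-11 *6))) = 4424 *sqrt(46) / 87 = 344.89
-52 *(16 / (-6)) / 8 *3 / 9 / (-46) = -26 / 207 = -0.13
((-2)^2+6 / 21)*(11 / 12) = 55 / 14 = 3.93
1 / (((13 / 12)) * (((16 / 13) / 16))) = 12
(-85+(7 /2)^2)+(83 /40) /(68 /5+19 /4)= -72.64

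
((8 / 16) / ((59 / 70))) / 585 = 7 / 6903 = 0.00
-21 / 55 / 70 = -3 / 550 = -0.01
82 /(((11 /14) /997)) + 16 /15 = 17168516 /165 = 104051.61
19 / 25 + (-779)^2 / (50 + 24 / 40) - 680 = 71558932 / 6325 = 11313.67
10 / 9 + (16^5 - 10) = 1048567.11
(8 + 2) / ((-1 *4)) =-5 / 2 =-2.50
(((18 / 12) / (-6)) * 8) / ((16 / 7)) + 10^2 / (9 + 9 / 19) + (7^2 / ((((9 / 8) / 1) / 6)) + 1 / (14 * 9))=136595 / 504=271.02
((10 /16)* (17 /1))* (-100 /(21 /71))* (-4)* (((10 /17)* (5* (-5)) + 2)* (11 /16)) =-878625 /7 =-125517.86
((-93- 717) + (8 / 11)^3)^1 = -1077598 / 1331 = -809.62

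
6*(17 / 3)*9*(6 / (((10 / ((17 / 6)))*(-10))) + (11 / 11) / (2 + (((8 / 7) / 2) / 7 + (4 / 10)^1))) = 541773 / 7600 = 71.29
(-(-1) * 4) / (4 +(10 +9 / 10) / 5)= 200 / 309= 0.65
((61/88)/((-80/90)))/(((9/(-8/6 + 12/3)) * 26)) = -61/6864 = -0.01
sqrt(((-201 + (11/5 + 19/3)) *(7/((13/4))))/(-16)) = sqrt(3940755)/390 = 5.09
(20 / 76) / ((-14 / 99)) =-495 / 266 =-1.86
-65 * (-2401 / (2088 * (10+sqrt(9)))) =12005 / 2088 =5.75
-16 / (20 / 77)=-61.60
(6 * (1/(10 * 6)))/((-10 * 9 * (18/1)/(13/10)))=-13/162000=-0.00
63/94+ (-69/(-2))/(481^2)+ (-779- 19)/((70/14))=-8640978201/54369835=-158.93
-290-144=-434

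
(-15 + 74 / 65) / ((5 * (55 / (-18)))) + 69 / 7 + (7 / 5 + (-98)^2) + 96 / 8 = 1204724076 / 125125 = 9628.16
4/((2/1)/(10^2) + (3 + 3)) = 200/301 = 0.66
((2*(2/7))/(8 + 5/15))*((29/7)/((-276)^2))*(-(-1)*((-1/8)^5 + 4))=3801059/254813798400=0.00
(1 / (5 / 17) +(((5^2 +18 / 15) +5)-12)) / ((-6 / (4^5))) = -57856 / 15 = -3857.07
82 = 82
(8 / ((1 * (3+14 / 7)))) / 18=4 / 45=0.09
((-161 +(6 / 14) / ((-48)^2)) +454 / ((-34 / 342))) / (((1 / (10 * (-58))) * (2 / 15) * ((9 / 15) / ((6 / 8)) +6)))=3024341.14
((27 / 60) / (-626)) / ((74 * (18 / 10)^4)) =-125 / 135080784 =-0.00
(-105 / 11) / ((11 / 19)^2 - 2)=37905 / 6611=5.73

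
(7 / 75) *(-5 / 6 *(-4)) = 14 / 45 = 0.31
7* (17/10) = 119/10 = 11.90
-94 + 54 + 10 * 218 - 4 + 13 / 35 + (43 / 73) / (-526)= 2871132149 / 1343930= 2136.37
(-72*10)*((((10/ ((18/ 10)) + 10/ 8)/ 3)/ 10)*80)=-39200/ 3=-13066.67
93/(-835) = -93/835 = -0.11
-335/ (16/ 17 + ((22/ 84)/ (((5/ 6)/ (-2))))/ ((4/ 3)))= -398650/ 559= -713.15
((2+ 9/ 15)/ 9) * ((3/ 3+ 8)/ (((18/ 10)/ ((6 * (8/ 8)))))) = 26/ 3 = 8.67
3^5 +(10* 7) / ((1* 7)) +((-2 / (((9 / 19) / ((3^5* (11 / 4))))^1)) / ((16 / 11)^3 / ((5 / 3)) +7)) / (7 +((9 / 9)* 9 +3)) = 27813203 / 117746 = 236.21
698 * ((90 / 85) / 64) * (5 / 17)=15705 / 4624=3.40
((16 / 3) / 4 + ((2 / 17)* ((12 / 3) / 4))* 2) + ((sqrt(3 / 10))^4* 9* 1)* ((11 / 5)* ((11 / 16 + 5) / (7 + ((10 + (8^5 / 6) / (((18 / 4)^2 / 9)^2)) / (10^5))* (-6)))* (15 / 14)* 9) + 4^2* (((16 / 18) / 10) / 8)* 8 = 2936450145629 / 171882807120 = 17.08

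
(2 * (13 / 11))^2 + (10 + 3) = 2249 / 121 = 18.59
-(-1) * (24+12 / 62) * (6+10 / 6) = 5750 / 31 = 185.48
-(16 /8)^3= -8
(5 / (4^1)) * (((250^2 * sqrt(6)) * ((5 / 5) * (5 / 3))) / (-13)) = -390625 * sqrt(6) / 39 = -24534.15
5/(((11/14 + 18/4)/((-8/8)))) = -35/37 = -0.95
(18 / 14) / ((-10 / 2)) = -9 / 35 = -0.26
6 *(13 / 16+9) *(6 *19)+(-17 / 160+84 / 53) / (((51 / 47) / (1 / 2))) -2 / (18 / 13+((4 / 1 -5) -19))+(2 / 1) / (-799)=33019150671731 / 4919027520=6712.54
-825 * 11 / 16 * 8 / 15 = -605 / 2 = -302.50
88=88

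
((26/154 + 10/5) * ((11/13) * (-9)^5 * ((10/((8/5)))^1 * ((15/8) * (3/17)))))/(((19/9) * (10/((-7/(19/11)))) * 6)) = 73219283775/10211968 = 7169.95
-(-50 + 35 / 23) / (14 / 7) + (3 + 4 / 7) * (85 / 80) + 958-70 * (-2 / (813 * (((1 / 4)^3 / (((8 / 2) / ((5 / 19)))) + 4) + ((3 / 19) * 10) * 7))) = 151205952732439 / 153345861648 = 986.05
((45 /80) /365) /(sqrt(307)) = 9 *sqrt(307) /1792880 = 0.00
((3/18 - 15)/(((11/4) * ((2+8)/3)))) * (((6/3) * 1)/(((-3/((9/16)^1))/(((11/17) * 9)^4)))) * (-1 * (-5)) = 3489.58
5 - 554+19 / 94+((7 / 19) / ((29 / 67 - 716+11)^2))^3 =-1957736744278635436463267423535781775 / 3567318393436170566764576658708288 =-548.80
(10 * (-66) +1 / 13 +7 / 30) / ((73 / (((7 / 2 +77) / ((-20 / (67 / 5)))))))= 2775268573 / 5694000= 487.40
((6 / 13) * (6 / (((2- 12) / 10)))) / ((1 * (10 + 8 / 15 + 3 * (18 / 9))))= -135 / 806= -0.17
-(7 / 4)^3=-343 / 64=-5.36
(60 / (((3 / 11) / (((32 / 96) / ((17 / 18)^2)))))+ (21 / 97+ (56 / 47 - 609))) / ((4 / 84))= -14536444188 / 1317551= -11032.93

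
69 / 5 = 13.80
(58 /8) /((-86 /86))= -29 /4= -7.25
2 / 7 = 0.29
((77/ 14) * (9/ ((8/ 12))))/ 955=297/ 3820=0.08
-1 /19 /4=-1 /76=-0.01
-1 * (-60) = 60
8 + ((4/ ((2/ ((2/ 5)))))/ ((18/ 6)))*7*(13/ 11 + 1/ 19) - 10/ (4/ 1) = 16311/ 2090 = 7.80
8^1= 8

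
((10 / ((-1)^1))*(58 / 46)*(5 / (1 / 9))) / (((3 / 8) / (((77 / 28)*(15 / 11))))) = -130500 / 23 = -5673.91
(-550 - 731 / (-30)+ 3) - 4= -15799 / 30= -526.63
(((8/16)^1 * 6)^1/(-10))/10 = -0.03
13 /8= 1.62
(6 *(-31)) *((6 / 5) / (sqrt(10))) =-558 *sqrt(10) / 25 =-70.58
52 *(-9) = -468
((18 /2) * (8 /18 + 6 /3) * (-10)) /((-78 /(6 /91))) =220 /1183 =0.19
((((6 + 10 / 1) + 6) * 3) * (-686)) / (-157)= 45276 / 157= 288.38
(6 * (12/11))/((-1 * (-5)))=72/55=1.31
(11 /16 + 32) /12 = 523 /192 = 2.72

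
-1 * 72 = -72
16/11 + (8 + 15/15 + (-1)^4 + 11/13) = 1759/143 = 12.30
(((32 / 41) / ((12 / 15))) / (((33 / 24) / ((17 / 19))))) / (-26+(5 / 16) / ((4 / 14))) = -0.03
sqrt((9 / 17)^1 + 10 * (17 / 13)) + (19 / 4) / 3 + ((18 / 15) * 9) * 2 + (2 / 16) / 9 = sqrt(664547) / 221 + 8351 / 360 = 26.89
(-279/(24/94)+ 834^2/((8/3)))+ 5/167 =173506841/668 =259740.78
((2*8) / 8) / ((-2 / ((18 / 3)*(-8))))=48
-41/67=-0.61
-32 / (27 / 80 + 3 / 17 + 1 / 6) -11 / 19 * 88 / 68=-42842914 / 896971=-47.76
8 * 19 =152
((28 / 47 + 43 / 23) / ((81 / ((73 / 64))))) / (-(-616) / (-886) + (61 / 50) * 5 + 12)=0.00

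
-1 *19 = -19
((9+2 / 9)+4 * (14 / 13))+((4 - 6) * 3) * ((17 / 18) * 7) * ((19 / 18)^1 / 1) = -19895 / 702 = -28.34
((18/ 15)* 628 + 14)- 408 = 1798/ 5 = 359.60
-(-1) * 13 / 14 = 13 / 14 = 0.93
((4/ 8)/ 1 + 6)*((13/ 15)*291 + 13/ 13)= 8229/ 5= 1645.80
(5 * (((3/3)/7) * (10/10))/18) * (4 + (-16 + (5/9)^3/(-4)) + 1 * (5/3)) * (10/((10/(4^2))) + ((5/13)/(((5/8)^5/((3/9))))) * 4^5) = -128382084878/223894125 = -573.41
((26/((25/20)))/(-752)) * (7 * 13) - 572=-270023/470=-574.52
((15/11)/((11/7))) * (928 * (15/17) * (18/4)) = 6577200/2057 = 3197.47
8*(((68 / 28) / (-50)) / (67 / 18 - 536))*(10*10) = 4896 / 67067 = 0.07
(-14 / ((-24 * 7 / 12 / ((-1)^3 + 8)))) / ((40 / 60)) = 21 / 2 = 10.50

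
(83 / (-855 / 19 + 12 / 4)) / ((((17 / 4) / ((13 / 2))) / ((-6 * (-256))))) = -552448 / 119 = -4642.42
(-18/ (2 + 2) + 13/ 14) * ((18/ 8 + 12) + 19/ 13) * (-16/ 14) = 40850/ 637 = 64.13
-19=-19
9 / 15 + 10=53 / 5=10.60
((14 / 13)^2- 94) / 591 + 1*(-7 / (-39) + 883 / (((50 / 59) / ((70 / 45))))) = 12141425722 / 7490925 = 1620.82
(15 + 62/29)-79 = -1794/29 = -61.86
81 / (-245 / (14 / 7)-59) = -54 / 121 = -0.45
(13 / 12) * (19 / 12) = 247 / 144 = 1.72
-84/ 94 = -42/ 47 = -0.89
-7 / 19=-0.37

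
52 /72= 13 /18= 0.72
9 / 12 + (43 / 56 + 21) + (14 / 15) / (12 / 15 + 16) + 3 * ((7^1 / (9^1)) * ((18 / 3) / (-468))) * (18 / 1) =144373 / 6552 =22.03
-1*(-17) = 17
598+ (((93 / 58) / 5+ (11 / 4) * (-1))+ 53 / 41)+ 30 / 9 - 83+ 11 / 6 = 37027603 / 71340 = 519.03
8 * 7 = 56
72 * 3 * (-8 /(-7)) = 1728 /7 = 246.86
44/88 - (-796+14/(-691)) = 1100791/1382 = 796.52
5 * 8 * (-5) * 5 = -1000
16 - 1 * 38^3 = -54856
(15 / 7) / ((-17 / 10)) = -150 / 119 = -1.26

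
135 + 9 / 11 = 1494 / 11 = 135.82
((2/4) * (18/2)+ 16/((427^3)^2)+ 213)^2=6952052037111382238460943093085638009/146958425939730629033452867798084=47306.25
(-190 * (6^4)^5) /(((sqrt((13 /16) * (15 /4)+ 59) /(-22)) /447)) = 261488451633304043520 * sqrt(11) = 867259081078665136601.44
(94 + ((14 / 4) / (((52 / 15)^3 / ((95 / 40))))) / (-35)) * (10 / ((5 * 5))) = 37.60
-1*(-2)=2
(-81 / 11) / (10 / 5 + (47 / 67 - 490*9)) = 0.00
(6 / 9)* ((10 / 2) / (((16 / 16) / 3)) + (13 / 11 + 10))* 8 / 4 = 384 / 11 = 34.91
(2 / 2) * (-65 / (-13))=5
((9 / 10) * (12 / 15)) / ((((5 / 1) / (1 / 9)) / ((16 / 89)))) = 0.00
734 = 734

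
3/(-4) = -3/4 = -0.75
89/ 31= 2.87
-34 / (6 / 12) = -68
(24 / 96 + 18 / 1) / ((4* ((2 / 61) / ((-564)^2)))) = 88530093 / 2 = 44265046.50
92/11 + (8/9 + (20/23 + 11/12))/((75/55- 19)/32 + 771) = 2583419416/308758923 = 8.37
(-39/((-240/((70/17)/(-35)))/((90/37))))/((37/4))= -117/23273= -0.01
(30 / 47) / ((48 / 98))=245 / 188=1.30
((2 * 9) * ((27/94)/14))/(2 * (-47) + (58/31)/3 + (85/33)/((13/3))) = -3231657/811910806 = -0.00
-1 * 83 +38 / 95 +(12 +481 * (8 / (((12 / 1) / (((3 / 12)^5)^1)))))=-539803 / 7680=-70.29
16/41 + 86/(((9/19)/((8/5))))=536672/1845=290.88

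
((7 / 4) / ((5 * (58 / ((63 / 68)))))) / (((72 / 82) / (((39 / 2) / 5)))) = 78351 / 3155200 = 0.02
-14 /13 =-1.08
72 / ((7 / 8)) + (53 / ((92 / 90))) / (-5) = 71.92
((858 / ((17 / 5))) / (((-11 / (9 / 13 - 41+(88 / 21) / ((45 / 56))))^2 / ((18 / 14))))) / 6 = 3793081744 / 6891885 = 550.37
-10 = -10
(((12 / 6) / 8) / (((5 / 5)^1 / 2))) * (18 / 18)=1 / 2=0.50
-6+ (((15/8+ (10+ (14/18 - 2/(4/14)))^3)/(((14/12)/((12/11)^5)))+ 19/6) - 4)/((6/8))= 132482368/1449459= 91.40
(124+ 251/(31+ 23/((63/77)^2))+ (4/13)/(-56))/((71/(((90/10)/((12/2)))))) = 92377455/34204534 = 2.70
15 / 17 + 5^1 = 100 / 17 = 5.88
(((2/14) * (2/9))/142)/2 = 1/8946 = 0.00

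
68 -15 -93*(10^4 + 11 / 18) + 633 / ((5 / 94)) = -918103.43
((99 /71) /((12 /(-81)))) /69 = -891 /6532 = -0.14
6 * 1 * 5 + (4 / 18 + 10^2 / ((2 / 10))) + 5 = 535.22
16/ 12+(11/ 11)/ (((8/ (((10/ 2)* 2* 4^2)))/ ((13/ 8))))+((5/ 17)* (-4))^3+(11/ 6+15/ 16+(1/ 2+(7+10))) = 12375061/ 235824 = 52.48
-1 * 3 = -3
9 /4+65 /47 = 683 /188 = 3.63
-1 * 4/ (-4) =1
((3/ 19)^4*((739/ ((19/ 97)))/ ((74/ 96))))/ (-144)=-0.02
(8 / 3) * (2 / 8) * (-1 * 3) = -2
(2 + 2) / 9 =4 / 9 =0.44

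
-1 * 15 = -15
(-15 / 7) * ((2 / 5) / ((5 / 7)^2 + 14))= -14 / 237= -0.06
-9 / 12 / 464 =-3 / 1856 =-0.00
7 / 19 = 0.37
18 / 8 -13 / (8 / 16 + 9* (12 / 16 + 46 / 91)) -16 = -255153 / 17180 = -14.85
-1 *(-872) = 872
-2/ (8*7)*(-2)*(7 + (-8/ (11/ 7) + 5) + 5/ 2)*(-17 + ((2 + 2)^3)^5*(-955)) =-212262652480959/ 308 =-689164456107.01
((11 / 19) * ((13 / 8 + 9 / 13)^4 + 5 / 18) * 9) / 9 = 337183964579 / 20004581376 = 16.86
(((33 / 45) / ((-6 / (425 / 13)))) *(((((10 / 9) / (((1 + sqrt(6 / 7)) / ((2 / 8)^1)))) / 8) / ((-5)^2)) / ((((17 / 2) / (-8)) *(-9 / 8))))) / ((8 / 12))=-154 / 3159 + 22 *sqrt(42) / 3159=-0.00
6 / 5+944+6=4756 / 5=951.20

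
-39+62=23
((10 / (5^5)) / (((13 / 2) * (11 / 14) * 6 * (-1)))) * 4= -112 / 268125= -0.00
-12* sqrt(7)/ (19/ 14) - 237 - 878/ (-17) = -3151/ 17 - 168* sqrt(7)/ 19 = -208.75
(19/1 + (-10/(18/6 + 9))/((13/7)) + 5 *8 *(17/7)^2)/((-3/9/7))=-972583/182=-5343.86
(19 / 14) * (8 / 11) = 76 / 77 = 0.99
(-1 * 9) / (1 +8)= -1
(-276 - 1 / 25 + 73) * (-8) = 40608 / 25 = 1624.32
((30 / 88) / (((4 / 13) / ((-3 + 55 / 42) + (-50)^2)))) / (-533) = -47695 / 9184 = -5.19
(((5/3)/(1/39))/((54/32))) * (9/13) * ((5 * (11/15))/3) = 880/27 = 32.59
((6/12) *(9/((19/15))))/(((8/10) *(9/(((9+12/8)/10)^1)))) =315/608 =0.52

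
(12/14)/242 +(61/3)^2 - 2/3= 3146632/7623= 412.78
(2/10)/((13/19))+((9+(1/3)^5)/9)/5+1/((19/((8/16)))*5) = 2688317/5401890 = 0.50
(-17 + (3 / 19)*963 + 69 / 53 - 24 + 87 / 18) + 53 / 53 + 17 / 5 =3673169 / 30210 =121.59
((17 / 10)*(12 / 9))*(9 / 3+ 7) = 68 / 3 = 22.67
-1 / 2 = -0.50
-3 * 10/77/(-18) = 5/231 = 0.02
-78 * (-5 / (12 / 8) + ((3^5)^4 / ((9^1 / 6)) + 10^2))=-181312796392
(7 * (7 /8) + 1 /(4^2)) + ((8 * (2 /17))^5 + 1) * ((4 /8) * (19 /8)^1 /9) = 218665469 /34076568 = 6.42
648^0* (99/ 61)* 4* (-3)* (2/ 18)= -132/ 61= -2.16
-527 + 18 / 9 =-525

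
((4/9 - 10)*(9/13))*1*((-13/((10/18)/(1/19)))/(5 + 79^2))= 43/32965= 0.00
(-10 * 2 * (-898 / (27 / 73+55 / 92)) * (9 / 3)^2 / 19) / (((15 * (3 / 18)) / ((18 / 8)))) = 977016816 / 123481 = 7912.28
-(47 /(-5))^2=-2209 /25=-88.36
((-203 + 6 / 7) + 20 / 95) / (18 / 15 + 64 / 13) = -1745705 / 52934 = -32.98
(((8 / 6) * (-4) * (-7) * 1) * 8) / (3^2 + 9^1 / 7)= 784 / 27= 29.04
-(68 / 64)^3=-4913 / 4096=-1.20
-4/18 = -2/9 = -0.22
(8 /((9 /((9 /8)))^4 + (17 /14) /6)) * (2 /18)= 0.00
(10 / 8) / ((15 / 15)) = 5 / 4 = 1.25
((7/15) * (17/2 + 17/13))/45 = 119/1170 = 0.10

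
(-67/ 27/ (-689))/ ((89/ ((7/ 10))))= 469/ 16556670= 0.00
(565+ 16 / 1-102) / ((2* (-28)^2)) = 479 / 1568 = 0.31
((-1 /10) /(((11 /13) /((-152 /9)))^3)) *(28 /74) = 54008095232 /179505315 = 300.87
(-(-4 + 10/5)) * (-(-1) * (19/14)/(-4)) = -19/28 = -0.68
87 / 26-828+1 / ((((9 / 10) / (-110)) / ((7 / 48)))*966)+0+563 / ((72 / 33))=-54892909 / 96876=-566.63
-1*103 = -103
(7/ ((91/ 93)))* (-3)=-279/ 13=-21.46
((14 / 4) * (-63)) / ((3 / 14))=-1029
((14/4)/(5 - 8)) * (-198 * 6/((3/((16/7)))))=1056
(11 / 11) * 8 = 8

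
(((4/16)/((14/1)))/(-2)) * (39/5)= -39/560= -0.07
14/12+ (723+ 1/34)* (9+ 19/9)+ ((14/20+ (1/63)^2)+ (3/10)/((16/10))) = 43375501423/5397840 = 8035.71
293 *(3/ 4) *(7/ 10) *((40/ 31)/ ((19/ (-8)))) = -49224/ 589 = -83.57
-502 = -502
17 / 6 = 2.83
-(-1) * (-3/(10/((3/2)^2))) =-0.68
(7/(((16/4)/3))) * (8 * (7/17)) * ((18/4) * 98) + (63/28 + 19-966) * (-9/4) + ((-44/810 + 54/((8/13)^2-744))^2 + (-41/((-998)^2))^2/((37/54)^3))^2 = 685849885390526684854171453561092163251771395339755316898735783353/70326312756406125152238956960600912511717819874077820478880000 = 9752.39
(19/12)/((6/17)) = 323/72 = 4.49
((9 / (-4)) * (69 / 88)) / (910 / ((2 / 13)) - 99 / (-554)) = -0.00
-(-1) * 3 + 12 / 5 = 27 / 5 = 5.40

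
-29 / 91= -0.32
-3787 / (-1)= 3787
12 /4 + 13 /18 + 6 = 175 /18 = 9.72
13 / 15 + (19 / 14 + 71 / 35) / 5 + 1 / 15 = 1691 / 1050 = 1.61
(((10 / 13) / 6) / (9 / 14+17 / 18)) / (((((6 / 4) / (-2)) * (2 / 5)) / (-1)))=7 / 26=0.27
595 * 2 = 1190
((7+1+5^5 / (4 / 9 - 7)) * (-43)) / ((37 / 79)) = 93937241 / 2183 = 43031.26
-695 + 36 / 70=-24307 / 35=-694.49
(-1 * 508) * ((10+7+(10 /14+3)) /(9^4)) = -73660 /45927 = -1.60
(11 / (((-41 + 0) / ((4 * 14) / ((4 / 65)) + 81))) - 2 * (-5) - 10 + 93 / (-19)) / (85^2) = -210932 / 5628275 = -0.04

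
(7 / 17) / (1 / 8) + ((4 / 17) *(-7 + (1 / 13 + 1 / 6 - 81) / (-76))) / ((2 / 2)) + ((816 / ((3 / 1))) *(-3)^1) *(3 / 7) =-347.82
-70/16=-35/8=-4.38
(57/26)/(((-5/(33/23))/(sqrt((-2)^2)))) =-1.26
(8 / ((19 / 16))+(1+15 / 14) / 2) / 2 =4135 / 1064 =3.89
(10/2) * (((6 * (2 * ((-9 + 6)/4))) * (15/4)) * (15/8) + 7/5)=-9901/32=-309.41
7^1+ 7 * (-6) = -35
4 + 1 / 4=17 / 4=4.25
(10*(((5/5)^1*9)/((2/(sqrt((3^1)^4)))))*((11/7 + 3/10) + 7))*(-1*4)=-100602/7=-14371.71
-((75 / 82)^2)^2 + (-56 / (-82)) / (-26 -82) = -862016027 / 1220728752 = -0.71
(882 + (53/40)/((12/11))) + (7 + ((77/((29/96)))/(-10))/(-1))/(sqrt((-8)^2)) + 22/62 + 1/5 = 383116673/431520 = 887.83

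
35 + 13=48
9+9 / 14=135 / 14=9.64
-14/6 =-7/3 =-2.33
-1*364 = -364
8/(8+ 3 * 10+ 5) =8/43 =0.19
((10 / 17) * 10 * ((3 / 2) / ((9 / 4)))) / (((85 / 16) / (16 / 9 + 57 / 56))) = 112720 / 54621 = 2.06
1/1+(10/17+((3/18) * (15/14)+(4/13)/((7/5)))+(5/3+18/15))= 450479/92820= 4.85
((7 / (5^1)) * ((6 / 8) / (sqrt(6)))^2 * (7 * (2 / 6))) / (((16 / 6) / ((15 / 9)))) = 0.19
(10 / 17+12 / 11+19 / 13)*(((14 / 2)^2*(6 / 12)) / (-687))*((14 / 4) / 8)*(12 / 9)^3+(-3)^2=8.88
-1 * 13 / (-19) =13 / 19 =0.68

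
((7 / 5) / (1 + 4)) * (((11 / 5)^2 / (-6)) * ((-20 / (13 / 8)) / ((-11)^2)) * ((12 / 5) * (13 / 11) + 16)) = 116032 / 268125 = 0.43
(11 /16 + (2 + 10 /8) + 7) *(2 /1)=175 /8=21.88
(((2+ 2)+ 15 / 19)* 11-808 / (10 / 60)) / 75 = -91111 / 1425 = -63.94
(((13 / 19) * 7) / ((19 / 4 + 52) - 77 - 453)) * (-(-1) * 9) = -1092 / 11989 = -0.09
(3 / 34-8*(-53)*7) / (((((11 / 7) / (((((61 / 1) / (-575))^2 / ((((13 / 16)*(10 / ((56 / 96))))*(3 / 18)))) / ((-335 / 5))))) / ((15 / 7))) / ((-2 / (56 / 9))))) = 2027725461 / 21540483250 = 0.09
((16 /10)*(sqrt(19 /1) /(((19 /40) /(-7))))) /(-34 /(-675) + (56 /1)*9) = -0.20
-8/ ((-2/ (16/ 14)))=32/ 7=4.57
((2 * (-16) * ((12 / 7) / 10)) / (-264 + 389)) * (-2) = 384 / 4375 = 0.09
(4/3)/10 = 2/15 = 0.13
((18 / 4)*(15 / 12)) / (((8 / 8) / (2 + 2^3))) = 225 / 4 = 56.25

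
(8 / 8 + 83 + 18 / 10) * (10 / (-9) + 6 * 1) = 6292 / 15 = 419.47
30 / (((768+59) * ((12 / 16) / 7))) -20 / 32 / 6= 9305 / 39696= 0.23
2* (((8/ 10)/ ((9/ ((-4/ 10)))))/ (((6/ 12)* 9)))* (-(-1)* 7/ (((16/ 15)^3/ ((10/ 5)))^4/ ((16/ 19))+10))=-7176093750000/ 659177049916997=-0.01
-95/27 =-3.52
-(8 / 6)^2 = -16 / 9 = -1.78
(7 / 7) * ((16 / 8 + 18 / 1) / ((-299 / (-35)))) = 700 / 299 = 2.34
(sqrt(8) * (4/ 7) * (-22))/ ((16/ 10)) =-110 * sqrt(2)/ 7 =-22.22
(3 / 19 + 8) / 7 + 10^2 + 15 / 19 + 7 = 14491 / 133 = 108.95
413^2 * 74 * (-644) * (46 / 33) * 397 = -148445155453168 / 33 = -4498338044035.39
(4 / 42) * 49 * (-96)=-448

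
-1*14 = -14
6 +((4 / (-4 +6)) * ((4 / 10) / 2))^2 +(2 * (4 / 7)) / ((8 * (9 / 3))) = 6.21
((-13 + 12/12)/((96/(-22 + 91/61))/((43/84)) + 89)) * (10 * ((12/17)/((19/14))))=-13388480/17129659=-0.78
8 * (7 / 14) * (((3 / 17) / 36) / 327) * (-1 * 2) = -2 / 16677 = -0.00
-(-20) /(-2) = -10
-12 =-12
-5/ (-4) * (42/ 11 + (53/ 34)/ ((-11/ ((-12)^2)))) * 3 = -2115/ 34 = -62.21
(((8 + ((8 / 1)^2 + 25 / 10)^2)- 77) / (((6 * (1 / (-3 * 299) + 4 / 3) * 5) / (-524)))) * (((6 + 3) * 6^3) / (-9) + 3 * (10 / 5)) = 14323045737 / 1195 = 11985812.33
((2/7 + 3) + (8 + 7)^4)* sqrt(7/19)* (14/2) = 354398* sqrt(133)/19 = 215111.43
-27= -27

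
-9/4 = -2.25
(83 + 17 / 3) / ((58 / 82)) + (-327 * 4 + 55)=-98105 / 87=-1127.64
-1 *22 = -22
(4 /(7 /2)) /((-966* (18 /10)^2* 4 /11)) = -275 /273861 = -0.00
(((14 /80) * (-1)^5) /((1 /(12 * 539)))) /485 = -11319 /4850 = -2.33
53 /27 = 1.96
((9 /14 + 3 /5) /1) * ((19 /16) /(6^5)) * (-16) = -551 /181440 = -0.00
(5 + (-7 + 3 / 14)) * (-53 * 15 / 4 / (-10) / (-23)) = 3975 / 2576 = 1.54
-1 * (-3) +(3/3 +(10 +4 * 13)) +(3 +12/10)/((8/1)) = 66.52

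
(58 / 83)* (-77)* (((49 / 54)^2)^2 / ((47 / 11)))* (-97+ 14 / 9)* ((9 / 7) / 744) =17376441883031 / 12339396781632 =1.41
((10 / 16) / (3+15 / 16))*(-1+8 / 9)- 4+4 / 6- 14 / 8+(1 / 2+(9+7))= 25853 / 2268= 11.40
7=7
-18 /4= -9 /2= -4.50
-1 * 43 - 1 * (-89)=46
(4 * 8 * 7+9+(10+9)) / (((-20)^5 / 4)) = -63 / 200000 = -0.00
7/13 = 0.54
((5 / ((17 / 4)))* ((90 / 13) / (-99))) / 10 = -20 / 2431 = -0.01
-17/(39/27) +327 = 4098/13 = 315.23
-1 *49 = -49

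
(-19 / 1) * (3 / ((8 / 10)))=-285 / 4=-71.25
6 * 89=534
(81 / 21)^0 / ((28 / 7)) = 1 / 4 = 0.25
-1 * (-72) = 72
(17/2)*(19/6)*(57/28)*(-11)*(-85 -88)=11678711/112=104274.21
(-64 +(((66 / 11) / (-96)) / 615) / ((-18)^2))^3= -8494938796436244276203521 / 32405619321962496000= -262144.00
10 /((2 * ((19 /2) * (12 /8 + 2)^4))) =160 /45619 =0.00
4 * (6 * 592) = 14208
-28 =-28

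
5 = 5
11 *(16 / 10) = 88 / 5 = 17.60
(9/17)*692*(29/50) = 90306/425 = 212.48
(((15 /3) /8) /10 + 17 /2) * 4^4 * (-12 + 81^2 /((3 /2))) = 9561504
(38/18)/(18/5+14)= 95/792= 0.12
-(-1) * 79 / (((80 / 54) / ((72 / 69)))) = 6399 / 115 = 55.64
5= 5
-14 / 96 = -7 / 48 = -0.15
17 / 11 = 1.55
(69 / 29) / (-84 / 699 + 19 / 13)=209001 / 117827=1.77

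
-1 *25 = -25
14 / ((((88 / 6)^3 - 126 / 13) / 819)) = 2012283 / 551995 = 3.65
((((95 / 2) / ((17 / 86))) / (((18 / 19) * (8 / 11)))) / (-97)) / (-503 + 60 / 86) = 36711895 / 5128812144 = 0.01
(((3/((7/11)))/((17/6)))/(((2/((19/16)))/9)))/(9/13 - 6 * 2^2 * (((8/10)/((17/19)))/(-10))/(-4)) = 57.05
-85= -85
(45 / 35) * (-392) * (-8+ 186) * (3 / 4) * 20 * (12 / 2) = -8074080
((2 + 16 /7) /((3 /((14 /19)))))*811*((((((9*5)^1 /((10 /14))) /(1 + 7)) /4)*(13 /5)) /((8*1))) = 664209 /1216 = 546.22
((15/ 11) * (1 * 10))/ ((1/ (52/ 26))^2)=600/ 11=54.55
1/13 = 0.08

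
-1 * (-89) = 89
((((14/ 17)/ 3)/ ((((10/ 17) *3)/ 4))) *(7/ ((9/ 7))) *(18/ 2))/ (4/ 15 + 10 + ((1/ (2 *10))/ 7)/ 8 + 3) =307328/ 133737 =2.30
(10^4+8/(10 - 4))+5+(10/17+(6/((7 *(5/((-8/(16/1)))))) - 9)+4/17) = 17846557/1785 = 9998.07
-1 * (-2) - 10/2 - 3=-6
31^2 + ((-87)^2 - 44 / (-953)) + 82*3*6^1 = 9535762 / 953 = 10006.05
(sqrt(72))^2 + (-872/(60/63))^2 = 20959884/25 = 838395.36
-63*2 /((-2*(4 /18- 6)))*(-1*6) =1701 /26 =65.42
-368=-368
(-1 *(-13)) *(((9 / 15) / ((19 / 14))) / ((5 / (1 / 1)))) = 1.15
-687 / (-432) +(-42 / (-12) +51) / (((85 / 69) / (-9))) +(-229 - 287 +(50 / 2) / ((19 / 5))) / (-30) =-17655937 / 46512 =-379.60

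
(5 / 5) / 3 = 1 / 3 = 0.33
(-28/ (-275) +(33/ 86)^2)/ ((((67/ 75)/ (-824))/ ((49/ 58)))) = -194.08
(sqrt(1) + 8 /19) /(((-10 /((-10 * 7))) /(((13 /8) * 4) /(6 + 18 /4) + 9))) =1818 /19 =95.68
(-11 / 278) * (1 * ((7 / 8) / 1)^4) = -26411 / 1138688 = -0.02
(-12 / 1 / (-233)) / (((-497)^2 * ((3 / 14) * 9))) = 8 / 73996839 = 0.00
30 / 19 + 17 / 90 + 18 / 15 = 1015 / 342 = 2.97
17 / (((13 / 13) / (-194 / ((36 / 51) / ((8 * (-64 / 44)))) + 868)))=2281060 / 33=69123.03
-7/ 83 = -0.08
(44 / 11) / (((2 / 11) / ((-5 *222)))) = -24420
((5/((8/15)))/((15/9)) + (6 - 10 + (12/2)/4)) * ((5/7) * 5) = 625/56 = 11.16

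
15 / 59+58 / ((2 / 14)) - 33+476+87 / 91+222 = 5756697 / 5369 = 1072.21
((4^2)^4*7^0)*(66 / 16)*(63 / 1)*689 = 11734474752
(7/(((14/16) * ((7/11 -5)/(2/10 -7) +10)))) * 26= 19448/995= 19.55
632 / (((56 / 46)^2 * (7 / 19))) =794029 / 686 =1157.48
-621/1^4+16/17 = -10541/17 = -620.06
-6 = -6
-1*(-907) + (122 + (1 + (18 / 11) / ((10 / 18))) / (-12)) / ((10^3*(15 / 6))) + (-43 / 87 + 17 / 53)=766626925237 / 845350000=906.88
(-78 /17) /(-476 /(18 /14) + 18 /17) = 351 /28241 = 0.01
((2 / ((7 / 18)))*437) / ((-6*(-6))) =437 / 7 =62.43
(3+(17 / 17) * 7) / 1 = 10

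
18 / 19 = 0.95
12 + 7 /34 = 415 /34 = 12.21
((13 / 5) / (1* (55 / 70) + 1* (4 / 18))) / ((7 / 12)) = 2808 / 635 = 4.42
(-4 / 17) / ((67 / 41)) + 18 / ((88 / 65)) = 659099 / 50116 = 13.15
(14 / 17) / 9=14 / 153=0.09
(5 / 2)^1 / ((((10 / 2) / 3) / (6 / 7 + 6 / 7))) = 18 / 7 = 2.57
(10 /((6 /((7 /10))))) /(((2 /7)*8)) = 49 /96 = 0.51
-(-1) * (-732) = -732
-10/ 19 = -0.53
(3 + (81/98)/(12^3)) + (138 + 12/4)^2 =124712451/6272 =19884.00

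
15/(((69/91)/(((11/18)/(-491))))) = -5005/203274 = -0.02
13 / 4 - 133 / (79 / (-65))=35607 / 316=112.68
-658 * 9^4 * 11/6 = -7914753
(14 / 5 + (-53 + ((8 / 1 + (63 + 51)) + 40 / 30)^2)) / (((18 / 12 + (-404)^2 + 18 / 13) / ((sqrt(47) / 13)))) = 1364482 * sqrt(47) / 190966095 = 0.05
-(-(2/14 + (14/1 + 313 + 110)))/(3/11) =11220/7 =1602.86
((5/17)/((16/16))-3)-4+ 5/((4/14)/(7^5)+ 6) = -70471979/12000232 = -5.87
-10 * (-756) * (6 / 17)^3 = 1632960 / 4913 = 332.38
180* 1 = 180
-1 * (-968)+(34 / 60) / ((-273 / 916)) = 3956174 / 4095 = 966.10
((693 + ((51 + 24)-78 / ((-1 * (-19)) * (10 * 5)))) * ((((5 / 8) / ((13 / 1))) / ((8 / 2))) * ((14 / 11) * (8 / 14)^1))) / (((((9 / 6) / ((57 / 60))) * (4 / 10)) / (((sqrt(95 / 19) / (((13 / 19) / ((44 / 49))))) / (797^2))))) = 2310153 * sqrt(5) / 105203314580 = 0.00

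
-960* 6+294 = -5466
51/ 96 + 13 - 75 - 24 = -85.47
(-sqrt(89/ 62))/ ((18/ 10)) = -5* sqrt(5518)/ 558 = -0.67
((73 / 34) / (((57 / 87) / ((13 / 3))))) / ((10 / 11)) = 302731 / 19380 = 15.62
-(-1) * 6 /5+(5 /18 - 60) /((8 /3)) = -5087 /240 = -21.20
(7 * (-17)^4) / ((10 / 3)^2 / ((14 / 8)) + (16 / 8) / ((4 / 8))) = 36832761 / 652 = 56491.96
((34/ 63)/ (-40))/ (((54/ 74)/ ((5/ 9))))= -629/ 61236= -0.01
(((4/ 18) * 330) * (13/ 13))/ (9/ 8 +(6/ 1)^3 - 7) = 1760/ 5043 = 0.35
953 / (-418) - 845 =-847.28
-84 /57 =-28 /19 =-1.47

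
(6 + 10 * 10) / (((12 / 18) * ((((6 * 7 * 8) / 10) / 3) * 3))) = 265 / 56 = 4.73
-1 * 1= -1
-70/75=-14/15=-0.93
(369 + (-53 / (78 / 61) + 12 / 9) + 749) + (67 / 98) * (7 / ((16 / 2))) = 1570271 / 1456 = 1078.48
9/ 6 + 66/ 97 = 2.18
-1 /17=-0.06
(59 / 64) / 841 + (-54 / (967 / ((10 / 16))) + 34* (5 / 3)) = 8842848839 / 156143424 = 56.63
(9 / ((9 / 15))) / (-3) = -5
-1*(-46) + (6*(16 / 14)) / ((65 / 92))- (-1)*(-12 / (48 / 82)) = 32037 / 910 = 35.21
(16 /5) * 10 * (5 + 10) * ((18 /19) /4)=2160 /19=113.68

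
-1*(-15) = 15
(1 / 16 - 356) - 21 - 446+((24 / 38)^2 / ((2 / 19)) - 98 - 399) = -400109 / 304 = -1316.15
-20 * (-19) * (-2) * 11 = -8360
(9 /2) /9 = 1 /2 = 0.50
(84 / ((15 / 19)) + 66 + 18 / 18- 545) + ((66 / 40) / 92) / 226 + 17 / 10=-153819183 / 415840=-369.90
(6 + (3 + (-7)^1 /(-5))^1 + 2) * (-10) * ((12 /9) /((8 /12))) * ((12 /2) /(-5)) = 1488 /5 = 297.60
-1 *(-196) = 196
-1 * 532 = -532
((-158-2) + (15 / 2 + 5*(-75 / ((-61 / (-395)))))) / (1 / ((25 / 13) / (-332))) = 7871375 / 526552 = 14.95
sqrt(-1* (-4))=2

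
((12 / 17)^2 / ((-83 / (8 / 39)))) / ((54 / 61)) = -0.00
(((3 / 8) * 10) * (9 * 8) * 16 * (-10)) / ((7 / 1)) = -6171.43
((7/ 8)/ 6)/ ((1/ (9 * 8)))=21/ 2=10.50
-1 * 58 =-58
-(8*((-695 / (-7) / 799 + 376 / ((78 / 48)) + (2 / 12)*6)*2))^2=-73163654276644864 / 5286598681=-13839456.84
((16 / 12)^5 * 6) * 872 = 1785856 / 81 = 22047.60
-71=-71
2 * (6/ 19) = 12/ 19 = 0.63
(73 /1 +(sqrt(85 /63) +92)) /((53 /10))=10 * sqrt(595) /1113 +1650 /53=31.35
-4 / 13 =-0.31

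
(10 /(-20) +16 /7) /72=25 /1008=0.02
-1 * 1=-1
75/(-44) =-75/44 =-1.70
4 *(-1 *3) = -12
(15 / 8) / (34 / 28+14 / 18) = 945 / 1004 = 0.94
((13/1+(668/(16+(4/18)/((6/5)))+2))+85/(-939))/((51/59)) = 1360174436/20927493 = 64.99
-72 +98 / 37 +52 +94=2836 / 37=76.65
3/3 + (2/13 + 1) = 28/13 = 2.15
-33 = -33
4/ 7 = 0.57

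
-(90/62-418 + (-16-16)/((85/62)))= 1159109/2635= 439.89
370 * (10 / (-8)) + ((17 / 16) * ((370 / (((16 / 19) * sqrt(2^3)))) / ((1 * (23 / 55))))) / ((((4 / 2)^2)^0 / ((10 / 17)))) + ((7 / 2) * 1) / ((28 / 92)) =-451 + 966625 * sqrt(2) / 5888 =-218.83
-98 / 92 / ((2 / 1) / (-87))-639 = -592.66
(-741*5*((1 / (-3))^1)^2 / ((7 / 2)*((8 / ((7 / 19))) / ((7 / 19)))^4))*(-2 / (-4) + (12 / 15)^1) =-139178767 / 10983895928832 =-0.00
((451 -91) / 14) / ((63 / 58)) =1160 / 49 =23.67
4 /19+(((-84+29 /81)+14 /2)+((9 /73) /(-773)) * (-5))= -6637561157 /86844231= -76.43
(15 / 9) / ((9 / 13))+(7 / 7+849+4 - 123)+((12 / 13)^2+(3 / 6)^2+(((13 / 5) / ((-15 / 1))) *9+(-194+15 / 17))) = 4187529499 / 7757100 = 539.83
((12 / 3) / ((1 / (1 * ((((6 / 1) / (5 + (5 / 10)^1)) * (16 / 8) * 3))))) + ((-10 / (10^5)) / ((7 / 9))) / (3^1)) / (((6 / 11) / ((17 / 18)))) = 114239813 / 2520000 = 45.33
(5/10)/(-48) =-0.01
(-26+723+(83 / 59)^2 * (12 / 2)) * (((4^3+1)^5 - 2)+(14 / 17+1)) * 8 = 389384687635052816 / 59177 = 6580000466989.76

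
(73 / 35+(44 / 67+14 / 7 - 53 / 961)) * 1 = 10562996 / 2253545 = 4.69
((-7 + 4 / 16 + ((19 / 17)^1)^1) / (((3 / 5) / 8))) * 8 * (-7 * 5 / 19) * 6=2144800 / 323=6640.25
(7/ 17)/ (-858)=-7/ 14586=-0.00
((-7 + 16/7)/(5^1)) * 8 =-264/35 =-7.54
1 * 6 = 6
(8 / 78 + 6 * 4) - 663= -24917 / 39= -638.90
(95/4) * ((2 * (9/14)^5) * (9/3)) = 16828965/1075648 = 15.65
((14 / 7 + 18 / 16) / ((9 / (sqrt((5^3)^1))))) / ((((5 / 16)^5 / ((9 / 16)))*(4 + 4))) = 1024*sqrt(5) / 25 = 91.59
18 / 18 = 1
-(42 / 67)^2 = -1764 / 4489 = -0.39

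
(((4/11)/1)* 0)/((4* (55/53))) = 0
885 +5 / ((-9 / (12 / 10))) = 2653 / 3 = 884.33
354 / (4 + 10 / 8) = 472 / 7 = 67.43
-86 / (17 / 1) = -86 / 17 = -5.06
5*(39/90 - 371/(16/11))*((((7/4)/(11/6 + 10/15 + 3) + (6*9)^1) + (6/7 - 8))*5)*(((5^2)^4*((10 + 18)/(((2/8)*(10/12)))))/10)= -34685266796875/22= -1576603036221.59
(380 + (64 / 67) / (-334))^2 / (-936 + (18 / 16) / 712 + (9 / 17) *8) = -1750499962302481408 / 11295539252846127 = -154.97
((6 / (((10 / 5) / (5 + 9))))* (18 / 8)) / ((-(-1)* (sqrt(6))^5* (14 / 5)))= 5* sqrt(6) / 32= 0.38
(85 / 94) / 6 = 85 / 564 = 0.15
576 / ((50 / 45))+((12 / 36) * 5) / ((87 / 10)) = 676762 / 1305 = 518.59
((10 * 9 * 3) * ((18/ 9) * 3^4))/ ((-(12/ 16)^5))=-184320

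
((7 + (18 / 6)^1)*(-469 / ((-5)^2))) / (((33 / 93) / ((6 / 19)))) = -174468 / 1045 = -166.96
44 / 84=11 / 21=0.52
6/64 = 3/32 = 0.09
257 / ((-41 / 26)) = -6682 / 41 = -162.98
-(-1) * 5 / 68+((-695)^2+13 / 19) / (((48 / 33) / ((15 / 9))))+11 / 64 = 553467.18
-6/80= -3/40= -0.08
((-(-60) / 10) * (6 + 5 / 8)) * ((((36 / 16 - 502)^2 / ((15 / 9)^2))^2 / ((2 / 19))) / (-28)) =-3907391438866636701 / 35840000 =-109023198629.09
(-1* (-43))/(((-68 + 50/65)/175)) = -97825/874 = -111.93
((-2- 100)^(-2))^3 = 1/ 1126162419264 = 0.00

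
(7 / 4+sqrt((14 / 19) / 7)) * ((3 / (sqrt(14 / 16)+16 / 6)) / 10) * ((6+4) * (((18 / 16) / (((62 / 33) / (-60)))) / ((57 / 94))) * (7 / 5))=-49247352 / 264461 - 28141344 * sqrt(38) / 5024759+5276502 * sqrt(133) / 5024759+18467757 * sqrt(14) / 1057844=-143.31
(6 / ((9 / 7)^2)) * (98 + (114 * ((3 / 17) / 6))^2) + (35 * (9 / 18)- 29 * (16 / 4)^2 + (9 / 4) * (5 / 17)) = -1539671 / 31212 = -49.33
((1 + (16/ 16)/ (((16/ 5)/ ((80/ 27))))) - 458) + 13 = -11963/ 27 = -443.07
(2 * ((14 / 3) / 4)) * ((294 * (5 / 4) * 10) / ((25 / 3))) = 1029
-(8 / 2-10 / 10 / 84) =-335 / 84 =-3.99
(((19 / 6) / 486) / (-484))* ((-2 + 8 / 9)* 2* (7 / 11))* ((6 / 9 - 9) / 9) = -0.00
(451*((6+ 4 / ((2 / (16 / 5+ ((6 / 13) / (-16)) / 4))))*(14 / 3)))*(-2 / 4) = -40665317 / 3120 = -13033.76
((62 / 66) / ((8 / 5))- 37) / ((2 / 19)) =-182647 / 528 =-345.92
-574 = -574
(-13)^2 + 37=206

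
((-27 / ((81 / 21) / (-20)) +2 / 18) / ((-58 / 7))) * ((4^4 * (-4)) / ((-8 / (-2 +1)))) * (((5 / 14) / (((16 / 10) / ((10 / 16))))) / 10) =31525 / 1044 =30.20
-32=-32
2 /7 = 0.29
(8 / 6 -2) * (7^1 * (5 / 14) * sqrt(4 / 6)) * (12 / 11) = -20 * sqrt(6) / 33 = -1.48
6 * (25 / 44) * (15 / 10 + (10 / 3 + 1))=875 / 44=19.89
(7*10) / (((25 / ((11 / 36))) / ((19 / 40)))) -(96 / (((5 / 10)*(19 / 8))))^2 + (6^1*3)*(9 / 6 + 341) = -480903457 / 1299600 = -370.04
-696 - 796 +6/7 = -10438/7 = -1491.14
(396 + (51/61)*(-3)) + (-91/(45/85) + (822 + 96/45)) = 2870546/2745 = 1045.74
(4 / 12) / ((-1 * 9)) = -1 / 27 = -0.04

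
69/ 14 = 4.93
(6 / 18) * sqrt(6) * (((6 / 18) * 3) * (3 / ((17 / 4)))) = 4 * sqrt(6) / 17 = 0.58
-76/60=-19/15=-1.27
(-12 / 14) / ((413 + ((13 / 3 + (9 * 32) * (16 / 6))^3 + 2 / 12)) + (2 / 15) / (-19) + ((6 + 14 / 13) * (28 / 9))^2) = -15605460 / 8387616167075551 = -0.00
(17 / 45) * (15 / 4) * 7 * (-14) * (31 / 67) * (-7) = 449.65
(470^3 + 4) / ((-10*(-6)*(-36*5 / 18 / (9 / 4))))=-77867253 / 200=-389336.26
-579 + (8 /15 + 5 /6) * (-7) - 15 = -18107 /30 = -603.57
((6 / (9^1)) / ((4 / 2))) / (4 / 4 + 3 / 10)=10 / 39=0.26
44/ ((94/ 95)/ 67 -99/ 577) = -161594620/ 575897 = -280.60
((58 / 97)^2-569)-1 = -5359766 / 9409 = -569.64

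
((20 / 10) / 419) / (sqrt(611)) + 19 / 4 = 2 * sqrt(611) / 256009 + 19 / 4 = 4.75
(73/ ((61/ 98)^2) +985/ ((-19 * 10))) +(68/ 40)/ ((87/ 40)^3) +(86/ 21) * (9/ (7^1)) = 860755561740625/ 4562439352506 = 188.66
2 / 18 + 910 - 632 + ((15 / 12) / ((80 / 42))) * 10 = 40993 / 144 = 284.67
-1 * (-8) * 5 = 40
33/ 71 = 0.46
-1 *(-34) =34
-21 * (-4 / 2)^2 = -84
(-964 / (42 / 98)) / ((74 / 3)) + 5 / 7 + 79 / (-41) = -981214 / 10619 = -92.40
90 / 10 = 9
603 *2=1206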